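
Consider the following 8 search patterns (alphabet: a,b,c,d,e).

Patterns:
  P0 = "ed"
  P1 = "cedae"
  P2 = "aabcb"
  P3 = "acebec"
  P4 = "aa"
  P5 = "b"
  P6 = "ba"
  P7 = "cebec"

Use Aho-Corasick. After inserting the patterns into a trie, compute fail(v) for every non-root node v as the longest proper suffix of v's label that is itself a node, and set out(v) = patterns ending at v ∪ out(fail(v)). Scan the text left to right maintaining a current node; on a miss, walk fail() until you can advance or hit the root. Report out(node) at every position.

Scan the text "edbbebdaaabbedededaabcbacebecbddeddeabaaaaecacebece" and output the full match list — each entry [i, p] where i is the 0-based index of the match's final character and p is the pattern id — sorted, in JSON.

Construct AC machine:
Trie nodes:
  n0 'ε': a→8 b→18 c→3 e→1
  n1 'e': d→2
  n2 'ed': ·  [P0 ends]
  n3 'c': e→4
  n4 'ce': b→20 d→5
  n5 'ced': a→6
  n6 'ceda': e→7
  n7 'cedae': ·  [P1 ends]
  n8 'a': a→9 c→13
  n9 'aa': b→10  [P4 ends]
  n10 'aab': c→11
  n11 'aabc': b→12
  n12 'aabcb': ·  [P2 ends]
  n13 'ac': e→14
  n14 'ace': b→15
  n15 'aceb': e→16
  n16 'acebe': c→17
  n17 'acebec': ·  [P3 ends]
  n18 'b': a→19  [P5 ends]
  n19 'ba': ·  [P6 ends]
  n20 'ceb': e→21
  n21 'cebe': c→22
  n22 'cebec': ·  [P7 ends]

Failure links (BFS by depth):
  n1('e'): parent n0 fail=0; on 'e' 0 → fail=0;  out ∅∪∅=∅
  n3('c'): parent n0 fail=0; on 'c' 0 → fail=0;  out ∅∪∅=∅
  n8('a'): parent n0 fail=0; on 'a' 0 → fail=0;  out ∅∪∅=∅
  n18('b'): parent n0 fail=0; on 'b' 0 → fail=0;  out {5}∪∅={5}
  n2('ed'): parent n1 fail=0; on 'd' 0 → fail=0;  out {0}∪∅={0}
  n4('ce'): parent n3 fail=0; on 'e' 0 → fail=1;  out ∅∪∅=∅
  n9('aa'): parent n8 fail=0; on 'a' 0 → fail=8;  out {4}∪∅={4}
  n13('ac'): parent n8 fail=0; on 'c' 0 → fail=3;  out ∅∪∅=∅
  n19('ba'): parent n18 fail=0; on 'a' 0 → fail=8;  out {6}∪∅={6}
  n5('ced'): parent n4 fail=1; on 'd' 1 → fail=2;  out ∅∪{0}={0}
  n10('aab'): parent n9 fail=8; on 'b' 8→0 → fail=18;  out ∅∪{5}={5}
  n14('ace'): parent n13 fail=3; on 'e' 3 → fail=4;  out ∅∪∅=∅
  n20('ceb'): parent n4 fail=1; on 'b' 1→0 → fail=18;  out ∅∪{5}={5}
  n6('ceda'): parent n5 fail=2; on 'a' 2→0 → fail=8;  out ∅∪∅=∅
  n11('aabc'): parent n10 fail=18; on 'c' 18→0 → fail=3;  out ∅∪∅=∅
  n15('aceb'): parent n14 fail=4; on 'b' 4 → fail=20;  out ∅∪{5}={5}
  n21('cebe'): parent n20 fail=18; on 'e' 18→0 → fail=1;  out ∅∪∅=∅
  n7('cedae'): parent n6 fail=8; on 'e' 8→0 → fail=1;  out {1}∪∅={1}
  n12('aabcb'): parent n11 fail=3; on 'b' 3→0 → fail=18;  out {2}∪{5}={2,5}
  n16('acebe'): parent n15 fail=20; on 'e' 20 → fail=21;  out ∅∪∅=∅
  n22('cebec'): parent n21 fail=1; on 'c' 1→0 → fail=3;  out {7}∪∅={7}
  n17('acebec'): parent n16 fail=21; on 'c' 21 → fail=22;  out {3}∪{7}={3,7}

Run:
pos 0 'e': at 1
pos 1 'd': at 2  emit P0@[0:1]
pos 2 'b': at 18 ·f  emit P5@[2:2]
pos 3 'b': at 18 ·f  emit P5@[3:3]
pos 4 'e': at 1 ·f
pos 5 'b': at 18 ·f  emit P5@[5:5]
pos 6 'd': at 0 ·f
pos 7 'a': at 8
pos 8 'a': at 9  emit P4@[7:8]
pos 9 'a': at 9 ·f  emit P4@[8:9]
pos 10 'b': at 10  emit P5@[10:10]
pos 11 'b': at 18 ·f  emit P5@[11:11]
pos 12 'e': at 1 ·f
pos 13 'd': at 2  emit P0@[12:13]
pos 14 'e': at 1 ·f
pos 15 'd': at 2  emit P0@[14:15]
pos 16 'e': at 1 ·f
pos 17 'd': at 2  emit P0@[16:17]
pos 18 'a': at 8 ·f
pos 19 'a': at 9  emit P4@[18:19]
pos 20 'b': at 10  emit P5@[20:20]
pos 21 'c': at 11
pos 22 'b': at 12  emit P2@[18:22],P5@[22:22]
pos 23 'a': at 19 ·f  emit P6@[22:23]
pos 24 'c': at 13 ·f
pos 25 'e': at 14
pos 26 'b': at 15  emit P5@[26:26]
pos 27 'e': at 16
pos 28 'c': at 17  emit P3@[23:28],P7@[24:28]
pos 29 'b': at 18 ·f  emit P5@[29:29]
pos 30 'd': at 0 ·f
pos 31 'd': at 0
pos 32 'e': at 1
pos 33 'd': at 2  emit P0@[32:33]
pos 34 'd': at 0 ·f
pos 35 'e': at 1
pos 36 'a': at 8 ·f
pos 37 'b': at 18 ·f  emit P5@[37:37]
pos 38 'a': at 19  emit P6@[37:38]
pos 39 'a': at 9 ·f  emit P4@[38:39]
pos 40 'a': at 9 ·f  emit P4@[39:40]
pos 41 'a': at 9 ·f  emit P4@[40:41]
pos 42 'e': at 1 ·f
pos 43 'c': at 3 ·f
pos 44 'a': at 8 ·f
pos 45 'c': at 13
pos 46 'e': at 14
pos 47 'b': at 15  emit P5@[47:47]
pos 48 'e': at 16
pos 49 'c': at 17  emit P3@[44:49],P7@[45:49]
pos 50 'e': at 4 ·f

Matches: [[1,0],[2,5],[3,5],[5,5],[8,4],[9,4],[10,5],[11,5],[13,0],[15,0],[17,0],[19,4],[20,5],[22,2],[22,5],[23,6],[26,5],[28,3],[28,7],[29,5],[33,0],[37,5],[38,6],[39,4],[40,4],[41,4],[47,5],[49,3],[49,7]]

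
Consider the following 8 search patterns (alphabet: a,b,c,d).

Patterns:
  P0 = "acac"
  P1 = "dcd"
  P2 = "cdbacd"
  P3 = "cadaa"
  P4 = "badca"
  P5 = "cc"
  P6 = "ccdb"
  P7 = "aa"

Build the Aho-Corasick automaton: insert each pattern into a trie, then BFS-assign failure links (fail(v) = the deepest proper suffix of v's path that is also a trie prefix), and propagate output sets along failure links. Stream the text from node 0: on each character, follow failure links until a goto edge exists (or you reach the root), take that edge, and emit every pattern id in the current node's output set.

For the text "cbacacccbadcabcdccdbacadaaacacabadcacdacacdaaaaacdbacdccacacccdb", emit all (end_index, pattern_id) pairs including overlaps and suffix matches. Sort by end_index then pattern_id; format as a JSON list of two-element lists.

Build:
Trie nodes:
  0='ε' goto a→1 b→18 c→8 d→5
  1='a' goto a→26 c→2
  2='ac' goto a→3
  3='aca' goto c→4
  4='acac' goto ·  [P0 ends]
  5='d' goto c→6
  6='dc' goto d→7
  7='dcd' goto ·  [P1 ends]
  8='c' goto a→14 c→23 d→9
  9='cd' goto b→10
  10='cdb' goto a→11
  11='cdba' goto c→12
  12='cdbac' goto d→13
  13='cdbacd' goto ·  [P2 ends]
  14='ca' goto d→15
  15='cad' goto a→16
  16='cada' goto a→17
  17='cadaa' goto ·  [P3 ends]
  18='b' goto a→19
  19='ba' goto d→20
  20='bad' goto c→21
  21='badc' goto a→22
  22='badca' goto ·  [P4 ends]
  23='cc' goto d→24  [P5 ends]
  24='ccd' goto b→25
  25='ccdb' goto ·  [P6 ends]
  26='aa' goto ·  [P7 ends]

Failure links (BFS by depth):
  n1('a'): parent n0 fail=0; on 'a' 0 → fail=0;  out ∅∪∅=∅
  n5('d'): parent n0 fail=0; on 'd' 0 → fail=0;  out ∅∪∅=∅
  n8('c'): parent n0 fail=0; on 'c' 0 → fail=0;  out ∅∪∅=∅
  n18('b'): parent n0 fail=0; on 'b' 0 → fail=0;  out ∅∪∅=∅
  n2('ac'): parent n1 fail=0; on 'c' 0 → fail=8;  out ∅∪∅=∅
  n6('dc'): parent n5 fail=0; on 'c' 0 → fail=8;  out ∅∪∅=∅
  n9('cd'): parent n8 fail=0; on 'd' 0 → fail=5;  out ∅∪∅=∅
  n14('ca'): parent n8 fail=0; on 'a' 0 → fail=1;  out ∅∪∅=∅
  n19('ba'): parent n18 fail=0; on 'a' 0 → fail=1;  out ∅∪∅=∅
  n23('cc'): parent n8 fail=0; on 'c' 0 → fail=8;  out {5}∪∅={5}
  n26('aa'): parent n1 fail=0; on 'a' 0 → fail=1;  out {7}∪∅={7}
  n3('aca'): parent n2 fail=8; on 'a' 8 → fail=14;  out ∅∪∅=∅
  n7('dcd'): parent n6 fail=8; on 'd' 8 → fail=9;  out {1}∪∅={1}
  n10('cdb'): parent n9 fail=5; on 'b' 5→0 → fail=18;  out ∅∪∅=∅
  n15('cad'): parent n14 fail=1; on 'd' 1→0 → fail=5;  out ∅∪∅=∅
  n20('bad'): parent n19 fail=1; on 'd' 1→0 → fail=5;  out ∅∪∅=∅
  n24('ccd'): parent n23 fail=8; on 'd' 8 → fail=9;  out ∅∪∅=∅
  n4('acac'): parent n3 fail=14; on 'c' 14→1 → fail=2;  out {0}∪∅={0}
  n11('cdba'): parent n10 fail=18; on 'a' 18 → fail=19;  out ∅∪∅=∅
  n16('cada'): parent n15 fail=5; on 'a' 5→0 → fail=1;  out ∅∪∅=∅
  n21('badc'): parent n20 fail=5; on 'c' 5 → fail=6;  out ∅∪∅=∅
  n25('ccdb'): parent n24 fail=9; on 'b' 9 → fail=10;  out {6}∪∅={6}
  n12('cdbac'): parent n11 fail=19; on 'c' 19→1 → fail=2;  out ∅∪∅=∅
  n17('cadaa'): parent n16 fail=1; on 'a' 1 → fail=26;  out {3}∪{7}={3,7}
  n22('badca'): parent n21 fail=6; on 'a' 6→8 → fail=14;  out {4}∪∅={4}
  n13('cdbacd'): parent n12 fail=2; on 'd' 2→8 → fail=9;  out {2}∪∅={2}

Scan:
i=0 'c': node 0→8
i=1 'b': node 8→18 (fail-walked)
i=2 'a': node 18→19
i=3 'c': node 19→2 (fail-walked)
i=4 'a': node 2→3
i=5 'c': node 3→4  → match P0@[2:5]
i=6 'c': node 4→23 (fail-walked)  → match P5@[5:6]
i=7 'c': node 23→23 (fail-walked)  → match P5@[6:7]
i=8 'b': node 23→18 (fail-walked)
i=9 'a': node 18→19
i=10 'd': node 19→20
i=11 'c': node 20→21
i=12 'a': node 21→22  → match P4@[8:12]
i=13 'b': node 22→18 (fail-walked)
i=14 'c': node 18→8 (fail-walked)
i=15 'd': node 8→9
i=16 'c': node 9→6 (fail-walked)
i=17 'c': node 6→23 (fail-walked)  → match P5@[16:17]
i=18 'd': node 23→24
i=19 'b': node 24→25  → match P6@[16:19]
i=20 'a': node 25→11 (fail-walked)
i=21 'c': node 11→12
i=22 'a': node 12→3 (fail-walked)
i=23 'd': node 3→15 (fail-walked)
i=24 'a': node 15→16
i=25 'a': node 16→17  → match P3@[21:25],P7@[24:25]
i=26 'a': node 17→26 (fail-walked)  → match P7@[25:26]
i=27 'c': node 26→2 (fail-walked)
i=28 'a': node 2→3
i=29 'c': node 3→4  → match P0@[26:29]
i=30 'a': node 4→3 (fail-walked)
i=31 'b': node 3→18 (fail-walked)
i=32 'a': node 18→19
i=33 'd': node 19→20
i=34 'c': node 20→21
i=35 'a': node 21→22  → match P4@[31:35]
i=36 'c': node 22→2 (fail-walked)
i=37 'd': node 2→9 (fail-walked)
i=38 'a': node 9→1 (fail-walked)
i=39 'c': node 1→2
i=40 'a': node 2→3
i=41 'c': node 3→4  → match P0@[38:41]
i=42 'd': node 4→9 (fail-walked)
i=43 'a': node 9→1 (fail-walked)
i=44 'a': node 1→26  → match P7@[43:44]
i=45 'a': node 26→26 (fail-walked)  → match P7@[44:45]
i=46 'a': node 26→26 (fail-walked)  → match P7@[45:46]
i=47 'a': node 26→26 (fail-walked)  → match P7@[46:47]
i=48 'c': node 26→2 (fail-walked)
i=49 'd': node 2→9 (fail-walked)
i=50 'b': node 9→10
i=51 'a': node 10→11
i=52 'c': node 11→12
i=53 'd': node 12→13  → match P2@[48:53]
i=54 'c': node 13→6 (fail-walked)
i=55 'c': node 6→23 (fail-walked)  → match P5@[54:55]
i=56 'a': node 23→14 (fail-walked)
i=57 'c': node 14→2 (fail-walked)
i=58 'a': node 2→3
i=59 'c': node 3→4  → match P0@[56:59]
i=60 'c': node 4→23 (fail-walked)  → match P5@[59:60]
i=61 'c': node 23→23 (fail-walked)  → match P5@[60:61]
i=62 'd': node 23→24
i=63 'b': node 24→25  → match P6@[60:63]

All matches (sorted): [[5,0],[6,5],[7,5],[12,4],[17,5],[19,6],[25,3],[25,7],[26,7],[29,0],[35,4],[41,0],[44,7],[45,7],[46,7],[47,7],[53,2],[55,5],[59,0],[60,5],[61,5],[63,6]]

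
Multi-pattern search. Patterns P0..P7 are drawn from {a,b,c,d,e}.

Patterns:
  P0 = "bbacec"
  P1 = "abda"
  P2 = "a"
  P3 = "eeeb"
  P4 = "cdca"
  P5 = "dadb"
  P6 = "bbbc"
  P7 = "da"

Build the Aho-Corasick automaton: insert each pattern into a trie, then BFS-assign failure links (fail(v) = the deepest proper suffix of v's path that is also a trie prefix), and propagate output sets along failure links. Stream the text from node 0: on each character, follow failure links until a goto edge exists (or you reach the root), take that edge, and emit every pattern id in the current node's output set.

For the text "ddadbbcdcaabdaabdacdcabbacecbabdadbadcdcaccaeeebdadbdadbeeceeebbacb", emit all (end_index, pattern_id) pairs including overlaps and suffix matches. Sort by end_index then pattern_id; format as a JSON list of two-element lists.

Construct AC machine:
Trie nodes:
  n0 'ε': a→7 b→1 c→15 d→19 e→11
  n1 'b': b→2
  n2 'bb': a→3 b→23
  n3 'bba': c→4
  n4 'bbac': e→5
  n5 'bbace': c→6
  n6 'bbacec': ·  ←P0
  n7 'a': b→8  ←P2
  n8 'ab': d→9
  n9 'abd': a→10
  n10 'abda': ·  ←P1
  n11 'e': e→12
  n12 'ee': e→13
  n13 'eee': b→14
  n14 'eeeb': ·  ←P3
  n15 'c': d→16
  n16 'cd': c→17
  n17 'cdc': a→18
  n18 'cdca': ·  ←P4
  n19 'd': a→20
  n20 'da': d→21  ←P7
  n21 'dad': b→22
  n22 'dadb': ·  ←P5
  n23 'bbb': c→24
  n24 'bbbc': ·  ←P6

BFS fail/out derivation:
  fail(1) 'b': from fail(0)=0 chase 'b': 0 ⇒ 0;  out=∅∪out(0)=∅
  fail(7) 'a': from fail(0)=0 chase 'a': 0 ⇒ 0;  out={2}∪out(0)={2}
  fail(11) 'e': from fail(0)=0 chase 'e': 0 ⇒ 0;  out=∅∪out(0)=∅
  fail(15) 'c': from fail(0)=0 chase 'c': 0 ⇒ 0;  out=∅∪out(0)=∅
  fail(19) 'd': from fail(0)=0 chase 'd': 0 ⇒ 0;  out=∅∪out(0)=∅
  fail(2) 'bb': from fail(1)=0 chase 'b': 0 ⇒ 1;  out=∅∪out(1)=∅
  fail(8) 'ab': from fail(7)=0 chase 'b': 0 ⇒ 1;  out=∅∪out(1)=∅
  fail(12) 'ee': from fail(11)=0 chase 'e': 0 ⇒ 11;  out=∅∪out(11)=∅
  fail(16) 'cd': from fail(15)=0 chase 'd': 0 ⇒ 19;  out=∅∪out(19)=∅
  fail(20) 'da': from fail(19)=0 chase 'a': 0 ⇒ 7;  out={7}∪out(7)={2,7}
  fail(3) 'bba': from fail(2)=1 chase 'a': 1→0 ⇒ 7;  out=∅∪out(7)={2}
  fail(9) 'abd': from fail(8)=1 chase 'd': 1→0 ⇒ 19;  out=∅∪out(19)=∅
  fail(13) 'eee': from fail(12)=11 chase 'e': 11 ⇒ 12;  out=∅∪out(12)=∅
  fail(17) 'cdc': from fail(16)=19 chase 'c': 19→0 ⇒ 15;  out=∅∪out(15)=∅
  fail(21) 'dad': from fail(20)=7 chase 'd': 7→0 ⇒ 19;  out=∅∪out(19)=∅
  fail(23) 'bbb': from fail(2)=1 chase 'b': 1 ⇒ 2;  out=∅∪out(2)=∅
  fail(4) 'bbac': from fail(3)=7 chase 'c': 7→0 ⇒ 15;  out=∅∪out(15)=∅
  fail(10) 'abda': from fail(9)=19 chase 'a': 19 ⇒ 20;  out={1}∪out(20)={1,2,7}
  fail(14) 'eeeb': from fail(13)=12 chase 'b': 12→11→0 ⇒ 1;  out={3}∪out(1)={3}
  fail(18) 'cdca': from fail(17)=15 chase 'a': 15→0 ⇒ 7;  out={4}∪out(7)={2,4}
  fail(22) 'dadb': from fail(21)=19 chase 'b': 19→0 ⇒ 1;  out={5}∪out(1)={5}
  fail(24) 'bbbc': from fail(23)=2 chase 'c': 2→1→0 ⇒ 15;  out={6}∪out(15)={6}
  fail(5) 'bbace': from fail(4)=15 chase 'e': 15→0 ⇒ 11;  out=∅∪out(11)=∅
  fail(6) 'bbacec': from fail(5)=11 chase 'c': 11→0 ⇒ 15;  out={0}∪out(15)={0}

Text stream:
i=0 'd': node 0→19
i=1 'd': node 19→19 ·f
i=2 'a': node 19→20  ** P2@[2:2],P7@[1:2]
i=3 'd': node 20→21
i=4 'b': node 21→22  ** P5@[1:4]
i=5 'b': node 22→2 ·f
i=6 'c': node 2→15 ·f
i=7 'd': node 15→16
i=8 'c': node 16→17
i=9 'a': node 17→18  ** P2@[9:9],P4@[6:9]
i=10 'a': node 18→7 ·f  ** P2@[10:10]
i=11 'b': node 7→8
i=12 'd': node 8→9
i=13 'a': node 9→10  ** P1@[10:13],P2@[13:13],P7@[12:13]
i=14 'a': node 10→7 ·f  ** P2@[14:14]
i=15 'b': node 7→8
i=16 'd': node 8→9
i=17 'a': node 9→10  ** P1@[14:17],P2@[17:17],P7@[16:17]
i=18 'c': node 10→15 ·f
i=19 'd': node 15→16
i=20 'c': node 16→17
i=21 'a': node 17→18  ** P2@[21:21],P4@[18:21]
i=22 'b': node 18→8 ·f
i=23 'b': node 8→2 ·f
i=24 'a': node 2→3  ** P2@[24:24]
i=25 'c': node 3→4
i=26 'e': node 4→5
i=27 'c': node 5→6  ** P0@[22:27]
i=28 'b': node 6→1 ·f
i=29 'a': node 1→7 ·f  ** P2@[29:29]
i=30 'b': node 7→8
i=31 'd': node 8→9
i=32 'a': node 9→10  ** P1@[29:32],P2@[32:32],P7@[31:32]
i=33 'd': node 10→21 ·f
i=34 'b': node 21→22  ** P5@[31:34]
i=35 'a': node 22→7 ·f  ** P2@[35:35]
i=36 'd': node 7→19 ·f
i=37 'c': node 19→15 ·f
i=38 'd': node 15→16
i=39 'c': node 16→17
i=40 'a': node 17→18  ** P2@[40:40],P4@[37:40]
i=41 'c': node 18→15 ·f
i=42 'c': node 15→15 ·f
i=43 'a': node 15→7 ·f  ** P2@[43:43]
i=44 'e': node 7→11 ·f
i=45 'e': node 11→12
i=46 'e': node 12→13
i=47 'b': node 13→14  ** P3@[44:47]
i=48 'd': node 14→19 ·f
i=49 'a': node 19→20  ** P2@[49:49],P7@[48:49]
i=50 'd': node 20→21
i=51 'b': node 21→22  ** P5@[48:51]
i=52 'd': node 22→19 ·f
i=53 'a': node 19→20  ** P2@[53:53],P7@[52:53]
i=54 'd': node 20→21
i=55 'b': node 21→22  ** P5@[52:55]
i=56 'e': node 22→11 ·f
i=57 'e': node 11→12
i=58 'c': node 12→15 ·f
i=59 'e': node 15→11 ·f
i=60 'e': node 11→12
i=61 'e': node 12→13
i=62 'b': node 13→14  ** P3@[59:62]
i=63 'b': node 14→2 ·f
i=64 'a': node 2→3  ** P2@[64:64]
i=65 'c': node 3→4
i=66 'b': node 4→1 ·f

Matches: [[2,2],[2,7],[4,5],[9,2],[9,4],[10,2],[13,1],[13,2],[13,7],[14,2],[17,1],[17,2],[17,7],[21,2],[21,4],[24,2],[27,0],[29,2],[32,1],[32,2],[32,7],[34,5],[35,2],[40,2],[40,4],[43,2],[47,3],[49,2],[49,7],[51,5],[53,2],[53,7],[55,5],[62,3],[64,2]]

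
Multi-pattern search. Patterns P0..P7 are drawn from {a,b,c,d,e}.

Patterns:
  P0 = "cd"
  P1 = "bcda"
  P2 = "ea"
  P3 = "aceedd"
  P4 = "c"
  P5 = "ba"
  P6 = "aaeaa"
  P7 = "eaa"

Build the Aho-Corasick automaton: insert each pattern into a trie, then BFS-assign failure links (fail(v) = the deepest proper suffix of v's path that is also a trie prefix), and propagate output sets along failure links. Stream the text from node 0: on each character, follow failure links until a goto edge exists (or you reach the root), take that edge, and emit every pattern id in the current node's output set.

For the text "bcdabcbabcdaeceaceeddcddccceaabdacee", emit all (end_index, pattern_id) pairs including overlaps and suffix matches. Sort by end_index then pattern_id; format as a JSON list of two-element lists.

Build:
Trie (insert patterns):
  0='ε' goto a→9 b→3 c→1 e→7
  1='c' goto d→2  [P4 ends]
  2='cd' goto ·  [P0 ends]
  3='b' goto a→15 c→4
  4='bc' goto d→5
  5='bcd' goto a→6
  6='bcda' goto ·  [P1 ends]
  7='e' goto a→8
  8='ea' goto a→20  [P2 ends]
  9='a' goto a→16 c→10
  10='ac' goto e→11
  11='ace' goto e→12
  12='acee' goto d→13
  13='aceed' goto d→14
  14='aceedd' goto ·  [P3 ends]
  15='ba' goto ·  [P5 ends]
  16='aa' goto e→17
  17='aae' goto a→18
  18='aaea' goto a→19
  19='aaeaa' goto ·  [P6 ends]
  20='eaa' goto ·  [P7 ends]

BFS fail/out derivation:
  n1('c'): parent n0 fail=0; on 'c' 0 → fail=0;  out {4}∪∅={4}
  n3('b'): parent n0 fail=0; on 'b' 0 → fail=0;  out ∅∪∅=∅
  n7('e'): parent n0 fail=0; on 'e' 0 → fail=0;  out ∅∪∅=∅
  n9('a'): parent n0 fail=0; on 'a' 0 → fail=0;  out ∅∪∅=∅
  n2('cd'): parent n1 fail=0; on 'd' 0 → fail=0;  out {0}∪∅={0}
  n4('bc'): parent n3 fail=0; on 'c' 0 → fail=1;  out ∅∪{4}={4}
  n8('ea'): parent n7 fail=0; on 'a' 0 → fail=9;  out {2}∪∅={2}
  n10('ac'): parent n9 fail=0; on 'c' 0 → fail=1;  out ∅∪{4}={4}
  n15('ba'): parent n3 fail=0; on 'a' 0 → fail=9;  out {5}∪∅={5}
  n16('aa'): parent n9 fail=0; on 'a' 0 → fail=9;  out ∅∪∅=∅
  n5('bcd'): parent n4 fail=1; on 'd' 1 → fail=2;  out ∅∪{0}={0}
  n11('ace'): parent n10 fail=1; on 'e' 1→0 → fail=7;  out ∅∪∅=∅
  n17('aae'): parent n16 fail=9; on 'e' 9→0 → fail=7;  out ∅∪∅=∅
  n20('eaa'): parent n8 fail=9; on 'a' 9 → fail=16;  out {7}∪∅={7}
  n6('bcda'): parent n5 fail=2; on 'a' 2→0 → fail=9;  out {1}∪∅={1}
  n12('acee'): parent n11 fail=7; on 'e' 7→0 → fail=7;  out ∅∪∅=∅
  n18('aaea'): parent n17 fail=7; on 'a' 7 → fail=8;  out ∅∪{2}={2}
  n13('aceed'): parent n12 fail=7; on 'd' 7→0 → fail=0;  out ∅∪∅=∅
  n19('aaeaa'): parent n18 fail=8; on 'a' 8 → fail=20;  out {6}∪{7}={6,7}
  n14('aceedd'): parent n13 fail=0; on 'd' 0 → fail=0;  out {3}∪∅={3}

Scan:
pos 0 'b': at 3
pos 1 'c': at 4  emit P4@[1:1]
pos 2 'd': at 5  emit P0@[1:2]
pos 3 'a': at 6  emit P1@[0:3]
pos 4 'b': at 3 (via fail)
pos 5 'c': at 4  emit P4@[5:5]
pos 6 'b': at 3 (via fail)
pos 7 'a': at 15  emit P5@[6:7]
pos 8 'b': at 3 (via fail)
pos 9 'c': at 4  emit P4@[9:9]
pos 10 'd': at 5  emit P0@[9:10]
pos 11 'a': at 6  emit P1@[8:11]
pos 12 'e': at 7 (via fail)
pos 13 'c': at 1 (via fail)  emit P4@[13:13]
pos 14 'e': at 7 (via fail)
pos 15 'a': at 8  emit P2@[14:15]
pos 16 'c': at 10 (via fail)  emit P4@[16:16]
pos 17 'e': at 11
pos 18 'e': at 12
pos 19 'd': at 13
pos 20 'd': at 14  emit P3@[15:20]
pos 21 'c': at 1 (via fail)  emit P4@[21:21]
pos 22 'd': at 2  emit P0@[21:22]
pos 23 'd': at 0 (via fail)
pos 24 'c': at 1  emit P4@[24:24]
pos 25 'c': at 1 (via fail)  emit P4@[25:25]
pos 26 'c': at 1 (via fail)  emit P4@[26:26]
pos 27 'e': at 7 (via fail)
pos 28 'a': at 8  emit P2@[27:28]
pos 29 'a': at 20  emit P7@[27:29]
pos 30 'b': at 3 (via fail)
pos 31 'd': at 0 (via fail)
pos 32 'a': at 9
pos 33 'c': at 10  emit P4@[33:33]
pos 34 'e': at 11
pos 35 'e': at 12

All matches (sorted): [[1,4],[2,0],[3,1],[5,4],[7,5],[9,4],[10,0],[11,1],[13,4],[15,2],[16,4],[20,3],[21,4],[22,0],[24,4],[25,4],[26,4],[28,2],[29,7],[33,4]]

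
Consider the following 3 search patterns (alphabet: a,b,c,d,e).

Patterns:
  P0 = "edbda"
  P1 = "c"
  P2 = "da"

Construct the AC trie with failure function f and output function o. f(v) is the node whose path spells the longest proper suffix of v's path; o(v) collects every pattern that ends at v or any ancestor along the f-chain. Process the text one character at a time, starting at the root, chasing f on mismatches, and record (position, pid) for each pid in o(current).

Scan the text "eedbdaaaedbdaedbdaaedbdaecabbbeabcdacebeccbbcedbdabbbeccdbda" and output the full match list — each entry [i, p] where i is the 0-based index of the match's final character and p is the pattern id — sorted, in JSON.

Build automaton:
Trie nodes:
  0='ε' goto c→6 d→7 e→1
  1='e' goto d→2
  2='ed' goto b→3
  3='edb' goto d→4
  4='edbd' goto a→5
  5='edbda' goto ·  ←P0
  6='c' goto ·  ←P1
  7='d' goto a→8
  8='da' goto ·  ←P2

Failure links (BFS by depth):
  n1('e'): parent n0 fail=0; on 'e' 0 → fail=0;  out ∅∪∅=∅
  n6('c'): parent n0 fail=0; on 'c' 0 → fail=0;  out {1}∪∅={1}
  n7('d'): parent n0 fail=0; on 'd' 0 → fail=0;  out ∅∪∅=∅
  n2('ed'): parent n1 fail=0; on 'd' 0 → fail=7;  out ∅∪∅=∅
  n8('da'): parent n7 fail=0; on 'a' 0 → fail=0;  out {2}∪∅={2}
  n3('edb'): parent n2 fail=7; on 'b' 7→0 → fail=0;  out ∅∪∅=∅
  n4('edbd'): parent n3 fail=0; on 'd' 0 → fail=7;  out ∅∪∅=∅
  n5('edbda'): parent n4 fail=7; on 'a' 7 → fail=8;  out {0}∪{2}={0,2}

Run:
pos 0 'e': at 1
pos 1 'e': at 1 (via fail)
pos 2 'd': at 2
pos 3 'b': at 3
pos 4 'd': at 4
pos 5 'a': at 5  ** P0@[1:5],P2@[4:5]
pos 6 'a': at 0 (via fail)
pos 7 'a': at 0
pos 8 'e': at 1
pos 9 'd': at 2
pos 10 'b': at 3
pos 11 'd': at 4
pos 12 'a': at 5  ** P0@[8:12],P2@[11:12]
pos 13 'e': at 1 (via fail)
pos 14 'd': at 2
pos 15 'b': at 3
pos 16 'd': at 4
pos 17 'a': at 5  ** P0@[13:17],P2@[16:17]
pos 18 'a': at 0 (via fail)
pos 19 'e': at 1
pos 20 'd': at 2
pos 21 'b': at 3
pos 22 'd': at 4
pos 23 'a': at 5  ** P0@[19:23],P2@[22:23]
pos 24 'e': at 1 (via fail)
pos 25 'c': at 6 (via fail)  ** P1@[25:25]
pos 26 'a': at 0 (via fail)
pos 27 'b': at 0
pos 28 'b': at 0
pos 29 'b': at 0
pos 30 'e': at 1
pos 31 'a': at 0 (via fail)
pos 32 'b': at 0
pos 33 'c': at 6  ** P1@[33:33]
pos 34 'd': at 7 (via fail)
pos 35 'a': at 8  ** P2@[34:35]
pos 36 'c': at 6 (via fail)  ** P1@[36:36]
pos 37 'e': at 1 (via fail)
pos 38 'b': at 0 (via fail)
pos 39 'e': at 1
pos 40 'c': at 6 (via fail)  ** P1@[40:40]
pos 41 'c': at 6 (via fail)  ** P1@[41:41]
pos 42 'b': at 0 (via fail)
pos 43 'b': at 0
pos 44 'c': at 6  ** P1@[44:44]
pos 45 'e': at 1 (via fail)
pos 46 'd': at 2
pos 47 'b': at 3
pos 48 'd': at 4
pos 49 'a': at 5  ** P0@[45:49],P2@[48:49]
pos 50 'b': at 0 (via fail)
pos 51 'b': at 0
pos 52 'b': at 0
pos 53 'e': at 1
pos 54 'c': at 6 (via fail)  ** P1@[54:54]
pos 55 'c': at 6 (via fail)  ** P1@[55:55]
pos 56 'd': at 7 (via fail)
pos 57 'b': at 0 (via fail)
pos 58 'd': at 7
pos 59 'a': at 8  ** P2@[58:59]

Matches: [[5,0],[5,2],[12,0],[12,2],[17,0],[17,2],[23,0],[23,2],[25,1],[33,1],[35,2],[36,1],[40,1],[41,1],[44,1],[49,0],[49,2],[54,1],[55,1],[59,2]]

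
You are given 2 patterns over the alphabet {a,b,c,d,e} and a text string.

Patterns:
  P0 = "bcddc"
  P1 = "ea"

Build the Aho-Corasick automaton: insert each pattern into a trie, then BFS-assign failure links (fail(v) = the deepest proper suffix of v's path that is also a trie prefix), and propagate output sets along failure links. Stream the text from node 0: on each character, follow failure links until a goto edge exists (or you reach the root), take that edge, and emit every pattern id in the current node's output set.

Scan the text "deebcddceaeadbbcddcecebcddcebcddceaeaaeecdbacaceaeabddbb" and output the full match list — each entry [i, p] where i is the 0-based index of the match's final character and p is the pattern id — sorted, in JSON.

Construct AC machine:
Trie nodes:
  n0 'ε': b→1 e→6
  n1 'b': c→2
  n2 'bc': d→3
  n3 'bcd': d→4
  n4 'bcdd': c→5
  n5 'bcddc': ·  ←P0
  n6 'e': a→7
  n7 'ea': ·  ←P1

Failure links (BFS by depth):
  fail(1) 'b': from fail(0)=0 chase 'b': 0 ⇒ 0;  out=∅∪out(0)=∅
  fail(6) 'e': from fail(0)=0 chase 'e': 0 ⇒ 0;  out=∅∪out(0)=∅
  fail(2) 'bc': from fail(1)=0 chase 'c': 0 ⇒ 0;  out=∅∪out(0)=∅
  fail(7) 'ea': from fail(6)=0 chase 'a': 0 ⇒ 0;  out={1}∪out(0)={1}
  fail(3) 'bcd': from fail(2)=0 chase 'd': 0 ⇒ 0;  out=∅∪out(0)=∅
  fail(4) 'bcdd': from fail(3)=0 chase 'd': 0 ⇒ 0;  out=∅∪out(0)=∅
  fail(5) 'bcddc': from fail(4)=0 chase 'c': 0 ⇒ 0;  out={0}∪out(0)={0}

Run:
i=0 'd': node 0→0
i=1 'e': node 0→6
i=2 'e': node 6→6 ·f
i=3 'b': node 6→1 ·f
i=4 'c': node 1→2
i=5 'd': node 2→3
i=6 'd': node 3→4
i=7 'c': node 4→5  emit P0@[3:7]
i=8 'e': node 5→6 ·f
i=9 'a': node 6→7  emit P1@[8:9]
i=10 'e': node 7→6 ·f
i=11 'a': node 6→7  emit P1@[10:11]
i=12 'd': node 7→0 ·f
i=13 'b': node 0→1
i=14 'b': node 1→1 ·f
i=15 'c': node 1→2
i=16 'd': node 2→3
i=17 'd': node 3→4
i=18 'c': node 4→5  emit P0@[14:18]
i=19 'e': node 5→6 ·f
i=20 'c': node 6→0 ·f
i=21 'e': node 0→6
i=22 'b': node 6→1 ·f
i=23 'c': node 1→2
i=24 'd': node 2→3
i=25 'd': node 3→4
i=26 'c': node 4→5  emit P0@[22:26]
i=27 'e': node 5→6 ·f
i=28 'b': node 6→1 ·f
i=29 'c': node 1→2
i=30 'd': node 2→3
i=31 'd': node 3→4
i=32 'c': node 4→5  emit P0@[28:32]
i=33 'e': node 5→6 ·f
i=34 'a': node 6→7  emit P1@[33:34]
i=35 'e': node 7→6 ·f
i=36 'a': node 6→7  emit P1@[35:36]
i=37 'a': node 7→0 ·f
i=38 'e': node 0→6
i=39 'e': node 6→6 ·f
i=40 'c': node 6→0 ·f
i=41 'd': node 0→0
i=42 'b': node 0→1
i=43 'a': node 1→0 ·f
i=44 'c': node 0→0
i=45 'a': node 0→0
i=46 'c': node 0→0
i=47 'e': node 0→6
i=48 'a': node 6→7  emit P1@[47:48]
i=49 'e': node 7→6 ·f
i=50 'a': node 6→7  emit P1@[49:50]
i=51 'b': node 7→1 ·f
i=52 'd': node 1→0 ·f
i=53 'd': node 0→0
i=54 'b': node 0→1
i=55 'b': node 1→1 ·f

Result: [[7,0],[9,1],[11,1],[18,0],[26,0],[32,0],[34,1],[36,1],[48,1],[50,1]]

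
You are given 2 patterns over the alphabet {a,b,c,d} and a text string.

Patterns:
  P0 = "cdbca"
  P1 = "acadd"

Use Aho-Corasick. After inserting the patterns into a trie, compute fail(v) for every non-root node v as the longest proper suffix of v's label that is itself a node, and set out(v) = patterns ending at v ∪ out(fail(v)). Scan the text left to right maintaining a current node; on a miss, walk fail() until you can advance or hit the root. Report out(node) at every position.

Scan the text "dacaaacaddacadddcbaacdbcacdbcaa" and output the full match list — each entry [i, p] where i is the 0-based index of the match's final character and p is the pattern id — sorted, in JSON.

Construct AC machine:
Trie nodes:
  n0 'ε': a→6 c→1
  n1 'c': d→2
  n2 'cd': b→3
  n3 'cdb': c→4
  n4 'cdbc': a→5
  n5 'cdbca': ·  ←P0
  n6 'a': c→7
  n7 'ac': a→8
  n8 'aca': d→9
  n9 'acad': d→10
  n10 'acadd': ·  ←P1

Failure links (BFS by depth):
  fail(1) 'c': from fail(0)=0 chase 'c': 0 ⇒ 0;  out=∅∪out(0)=∅
  fail(6) 'a': from fail(0)=0 chase 'a': 0 ⇒ 0;  out=∅∪out(0)=∅
  fail(2) 'cd': from fail(1)=0 chase 'd': 0 ⇒ 0;  out=∅∪out(0)=∅
  fail(7) 'ac': from fail(6)=0 chase 'c': 0 ⇒ 1;  out=∅∪out(1)=∅
  fail(3) 'cdb': from fail(2)=0 chase 'b': 0 ⇒ 0;  out=∅∪out(0)=∅
  fail(8) 'aca': from fail(7)=1 chase 'a': 1→0 ⇒ 6;  out=∅∪out(6)=∅
  fail(4) 'cdbc': from fail(3)=0 chase 'c': 0 ⇒ 1;  out=∅∪out(1)=∅
  fail(9) 'acad': from fail(8)=6 chase 'd': 6→0 ⇒ 0;  out=∅∪out(0)=∅
  fail(5) 'cdbca': from fail(4)=1 chase 'a': 1→0 ⇒ 6;  out={0}∪out(6)={0}
  fail(10) 'acadd': from fail(9)=0 chase 'd': 0 ⇒ 0;  out={1}∪out(0)={1}

Run:
pos 0 'd': at 0
pos 1 'a': at 6
pos 2 'c': at 7
pos 3 'a': at 8
pos 4 'a': at 6 (via fail)
pos 5 'a': at 6 (via fail)
pos 6 'c': at 7
pos 7 'a': at 8
pos 8 'd': at 9
pos 9 'd': at 10  emit P1@[5:9]
pos 10 'a': at 6 (via fail)
pos 11 'c': at 7
pos 12 'a': at 8
pos 13 'd': at 9
pos 14 'd': at 10  emit P1@[10:14]
pos 15 'd': at 0 (via fail)
pos 16 'c': at 1
pos 17 'b': at 0 (via fail)
pos 18 'a': at 6
pos 19 'a': at 6 (via fail)
pos 20 'c': at 7
pos 21 'd': at 2 (via fail)
pos 22 'b': at 3
pos 23 'c': at 4
pos 24 'a': at 5  emit P0@[20:24]
pos 25 'c': at 7 (via fail)
pos 26 'd': at 2 (via fail)
pos 27 'b': at 3
pos 28 'c': at 4
pos 29 'a': at 5  emit P0@[25:29]
pos 30 'a': at 6 (via fail)

Matches: [[9,1],[14,1],[24,0],[29,0]]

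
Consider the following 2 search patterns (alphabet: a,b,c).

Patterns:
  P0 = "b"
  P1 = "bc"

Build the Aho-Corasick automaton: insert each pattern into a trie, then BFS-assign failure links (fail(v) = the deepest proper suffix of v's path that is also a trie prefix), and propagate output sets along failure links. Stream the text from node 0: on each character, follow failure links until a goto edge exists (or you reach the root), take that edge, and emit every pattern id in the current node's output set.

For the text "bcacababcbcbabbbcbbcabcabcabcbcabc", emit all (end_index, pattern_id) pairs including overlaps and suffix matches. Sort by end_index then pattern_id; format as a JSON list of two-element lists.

Build:
Trie (insert patterns):
  0='ε' goto b→1
  1='b' goto c→2  ←P0
  2='bc' goto ·  ←P1

Failure links (BFS by depth):
  fail(1) 'b': from fail(0)=0 chase 'b': 0 ⇒ 0;  out={0}∪out(0)={0}
  fail(2) 'bc': from fail(1)=0 chase 'c': 0 ⇒ 0;  out={1}∪out(0)={1}

Scan:
[0] read 'b'  n0⇒n1  emit P0@[0:0]
[1] read 'c'  n1⇒n2  emit P1@[0:1]
[2] read 'a'  n2⇒n0 ·f
[3] read 'c'  n0⇒n0
[4] read 'a'  n0⇒n0
[5] read 'b'  n0⇒n1  emit P0@[5:5]
[6] read 'a'  n1⇒n0 ·f
[7] read 'b'  n0⇒n1  emit P0@[7:7]
[8] read 'c'  n1⇒n2  emit P1@[7:8]
[9] read 'b'  n2⇒n1 ·f  emit P0@[9:9]
[10] read 'c'  n1⇒n2  emit P1@[9:10]
[11] read 'b'  n2⇒n1 ·f  emit P0@[11:11]
[12] read 'a'  n1⇒n0 ·f
[13] read 'b'  n0⇒n1  emit P0@[13:13]
[14] read 'b'  n1⇒n1 ·f  emit P0@[14:14]
[15] read 'b'  n1⇒n1 ·f  emit P0@[15:15]
[16] read 'c'  n1⇒n2  emit P1@[15:16]
[17] read 'b'  n2⇒n1 ·f  emit P0@[17:17]
[18] read 'b'  n1⇒n1 ·f  emit P0@[18:18]
[19] read 'c'  n1⇒n2  emit P1@[18:19]
[20] read 'a'  n2⇒n0 ·f
[21] read 'b'  n0⇒n1  emit P0@[21:21]
[22] read 'c'  n1⇒n2  emit P1@[21:22]
[23] read 'a'  n2⇒n0 ·f
[24] read 'b'  n0⇒n1  emit P0@[24:24]
[25] read 'c'  n1⇒n2  emit P1@[24:25]
[26] read 'a'  n2⇒n0 ·f
[27] read 'b'  n0⇒n1  emit P0@[27:27]
[28] read 'c'  n1⇒n2  emit P1@[27:28]
[29] read 'b'  n2⇒n1 ·f  emit P0@[29:29]
[30] read 'c'  n1⇒n2  emit P1@[29:30]
[31] read 'a'  n2⇒n0 ·f
[32] read 'b'  n0⇒n1  emit P0@[32:32]
[33] read 'c'  n1⇒n2  emit P1@[32:33]

Result: [[0,0],[1,1],[5,0],[7,0],[8,1],[9,0],[10,1],[11,0],[13,0],[14,0],[15,0],[16,1],[17,0],[18,0],[19,1],[21,0],[22,1],[24,0],[25,1],[27,0],[28,1],[29,0],[30,1],[32,0],[33,1]]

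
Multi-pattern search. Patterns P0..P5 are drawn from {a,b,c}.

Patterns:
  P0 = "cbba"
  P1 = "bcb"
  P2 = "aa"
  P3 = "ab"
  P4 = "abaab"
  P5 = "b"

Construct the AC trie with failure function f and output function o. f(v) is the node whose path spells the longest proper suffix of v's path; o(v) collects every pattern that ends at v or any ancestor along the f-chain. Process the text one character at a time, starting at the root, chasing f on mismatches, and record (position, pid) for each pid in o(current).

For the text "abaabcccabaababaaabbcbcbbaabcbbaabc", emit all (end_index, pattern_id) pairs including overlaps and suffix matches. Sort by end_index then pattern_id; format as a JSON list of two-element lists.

Build automaton:
Trie nodes:
  n0 'ε': a→8 b→5 c→1
  n1 'c': b→2
  n2 'cb': b→3
  n3 'cbb': a→4
  n4 'cbba': ·  ←P0
  n5 'b': c→6  ←P5
  n6 'bc': b→7
  n7 'bcb': ·  ←P1
  n8 'a': a→9 b→10
  n9 'aa': ·  ←P2
  n10 'ab': a→11  ←P3
  n11 'aba': a→12
  n12 'abaa': b→13
  n13 'abaab': ·  ←P4

BFS fail/out derivation:
  fail(1) 'c': from fail(0)=0 chase 'c': 0 ⇒ 0;  out=∅∪out(0)=∅
  fail(5) 'b': from fail(0)=0 chase 'b': 0 ⇒ 0;  out={5}∪out(0)={5}
  fail(8) 'a': from fail(0)=0 chase 'a': 0 ⇒ 0;  out=∅∪out(0)=∅
  fail(2) 'cb': from fail(1)=0 chase 'b': 0 ⇒ 5;  out=∅∪out(5)={5}
  fail(6) 'bc': from fail(5)=0 chase 'c': 0 ⇒ 1;  out=∅∪out(1)=∅
  fail(9) 'aa': from fail(8)=0 chase 'a': 0 ⇒ 8;  out={2}∪out(8)={2}
  fail(10) 'ab': from fail(8)=0 chase 'b': 0 ⇒ 5;  out={3}∪out(5)={3,5}
  fail(3) 'cbb': from fail(2)=5 chase 'b': 5→0 ⇒ 5;  out=∅∪out(5)={5}
  fail(7) 'bcb': from fail(6)=1 chase 'b': 1 ⇒ 2;  out={1}∪out(2)={1,5}
  fail(11) 'aba': from fail(10)=5 chase 'a': 5→0 ⇒ 8;  out=∅∪out(8)=∅
  fail(4) 'cbba': from fail(3)=5 chase 'a': 5→0 ⇒ 8;  out={0}∪out(8)={0}
  fail(12) 'abaa': from fail(11)=8 chase 'a': 8 ⇒ 9;  out=∅∪out(9)={2}
  fail(13) 'abaab': from fail(12)=9 chase 'b': 9→8 ⇒ 10;  out={4}∪out(10)={3,4,5}

Scan:
i=0 'a': node 0→8
i=1 'b': node 8→10  → match P3@[0:1],P5@[1:1]
i=2 'a': node 10→11
i=3 'a': node 11→12  → match P2@[2:3]
i=4 'b': node 12→13  → match P3@[3:4],P4@[0:4],P5@[4:4]
i=5 'c': node 13→6 (fail-walked)
i=6 'c': node 6→1 (fail-walked)
i=7 'c': node 1→1 (fail-walked)
i=8 'a': node 1→8 (fail-walked)
i=9 'b': node 8→10  → match P3@[8:9],P5@[9:9]
i=10 'a': node 10→11
i=11 'a': node 11→12  → match P2@[10:11]
i=12 'b': node 12→13  → match P3@[11:12],P4@[8:12],P5@[12:12]
i=13 'a': node 13→11 (fail-walked)
i=14 'b': node 11→10 (fail-walked)  → match P3@[13:14],P5@[14:14]
i=15 'a': node 10→11
i=16 'a': node 11→12  → match P2@[15:16]
i=17 'a': node 12→9 (fail-walked)  → match P2@[16:17]
i=18 'b': node 9→10 (fail-walked)  → match P3@[17:18],P5@[18:18]
i=19 'b': node 10→5 (fail-walked)  → match P5@[19:19]
i=20 'c': node 5→6
i=21 'b': node 6→7  → match P1@[19:21],P5@[21:21]
i=22 'c': node 7→6 (fail-walked)
i=23 'b': node 6→7  → match P1@[21:23],P5@[23:23]
i=24 'b': node 7→3 (fail-walked)  → match P5@[24:24]
i=25 'a': node 3→4  → match P0@[22:25]
i=26 'a': node 4→9 (fail-walked)  → match P2@[25:26]
i=27 'b': node 9→10 (fail-walked)  → match P3@[26:27],P5@[27:27]
i=28 'c': node 10→6 (fail-walked)
i=29 'b': node 6→7  → match P1@[27:29],P5@[29:29]
i=30 'b': node 7→3 (fail-walked)  → match P5@[30:30]
i=31 'a': node 3→4  → match P0@[28:31]
i=32 'a': node 4→9 (fail-walked)  → match P2@[31:32]
i=33 'b': node 9→10 (fail-walked)  → match P3@[32:33],P5@[33:33]
i=34 'c': node 10→6 (fail-walked)

All matches (sorted): [[1,3],[1,5],[3,2],[4,3],[4,4],[4,5],[9,3],[9,5],[11,2],[12,3],[12,4],[12,5],[14,3],[14,5],[16,2],[17,2],[18,3],[18,5],[19,5],[21,1],[21,5],[23,1],[23,5],[24,5],[25,0],[26,2],[27,3],[27,5],[29,1],[29,5],[30,5],[31,0],[32,2],[33,3],[33,5]]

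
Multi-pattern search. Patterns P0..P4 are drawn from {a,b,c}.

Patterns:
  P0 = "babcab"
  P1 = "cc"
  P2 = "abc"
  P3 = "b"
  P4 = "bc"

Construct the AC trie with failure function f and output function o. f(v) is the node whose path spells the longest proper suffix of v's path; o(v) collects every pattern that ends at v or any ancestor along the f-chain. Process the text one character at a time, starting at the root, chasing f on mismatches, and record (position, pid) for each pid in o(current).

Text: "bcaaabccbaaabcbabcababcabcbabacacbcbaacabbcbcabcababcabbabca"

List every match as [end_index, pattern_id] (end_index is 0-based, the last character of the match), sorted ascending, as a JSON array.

Construct AC machine:
Trie (insert patterns):
  n0 'ε': a→9 b→1 c→7
  n1 'b': a→2 c→12  ←P3
  n2 'ba': b→3
  n3 'bab': c→4
  n4 'babc': a→5
  n5 'babca': b→6
  n6 'babcab': ·  ←P0
  n7 'c': c→8
  n8 'cc': ·  ←P1
  n9 'a': b→10
  n10 'ab': c→11
  n11 'abc': ·  ←P2
  n12 'bc': ·  ←P4

BFS fail/out derivation:
  fail(1) 'b': from fail(0)=0 chase 'b': 0 ⇒ 0;  out={3}∪out(0)={3}
  fail(7) 'c': from fail(0)=0 chase 'c': 0 ⇒ 0;  out=∅∪out(0)=∅
  fail(9) 'a': from fail(0)=0 chase 'a': 0 ⇒ 0;  out=∅∪out(0)=∅
  fail(2) 'ba': from fail(1)=0 chase 'a': 0 ⇒ 9;  out=∅∪out(9)=∅
  fail(8) 'cc': from fail(7)=0 chase 'c': 0 ⇒ 7;  out={1}∪out(7)={1}
  fail(10) 'ab': from fail(9)=0 chase 'b': 0 ⇒ 1;  out=∅∪out(1)={3}
  fail(12) 'bc': from fail(1)=0 chase 'c': 0 ⇒ 7;  out={4}∪out(7)={4}
  fail(3) 'bab': from fail(2)=9 chase 'b': 9 ⇒ 10;  out=∅∪out(10)={3}
  fail(11) 'abc': from fail(10)=1 chase 'c': 1 ⇒ 12;  out={2}∪out(12)={2,4}
  fail(4) 'babc': from fail(3)=10 chase 'c': 10 ⇒ 11;  out=∅∪out(11)={2,4}
  fail(5) 'babca': from fail(4)=11 chase 'a': 11→12→7→0 ⇒ 9;  out=∅∪out(9)=∅
  fail(6) 'babcab': from fail(5)=9 chase 'b': 9 ⇒ 10;  out={0}∪out(10)={0,3}

Run:
pos 0 'b': at 1  emit P3@[0:0]
pos 1 'c': at 12  emit P4@[0:1]
pos 2 'a': at 9 ·f
pos 3 'a': at 9 ·f
pos 4 'a': at 9 ·f
pos 5 'b': at 10  emit P3@[5:5]
pos 6 'c': at 11  emit P2@[4:6],P4@[5:6]
pos 7 'c': at 8 ·f  emit P1@[6:7]
pos 8 'b': at 1 ·f  emit P3@[8:8]
pos 9 'a': at 2
pos 10 'a': at 9 ·f
pos 11 'a': at 9 ·f
pos 12 'b': at 10  emit P3@[12:12]
pos 13 'c': at 11  emit P2@[11:13],P4@[12:13]
pos 14 'b': at 1 ·f  emit P3@[14:14]
pos 15 'a': at 2
pos 16 'b': at 3  emit P3@[16:16]
pos 17 'c': at 4  emit P2@[15:17],P4@[16:17]
pos 18 'a': at 5
pos 19 'b': at 6  emit P0@[14:19],P3@[19:19]
pos 20 'a': at 2 ·f
pos 21 'b': at 3  emit P3@[21:21]
pos 22 'c': at 4  emit P2@[20:22],P4@[21:22]
pos 23 'a': at 5
pos 24 'b': at 6  emit P0@[19:24],P3@[24:24]
pos 25 'c': at 11 ·f  emit P2@[23:25],P4@[24:25]
pos 26 'b': at 1 ·f  emit P3@[26:26]
pos 27 'a': at 2
pos 28 'b': at 3  emit P3@[28:28]
pos 29 'a': at 2 ·f
pos 30 'c': at 7 ·f
pos 31 'a': at 9 ·f
pos 32 'c': at 7 ·f
pos 33 'b': at 1 ·f  emit P3@[33:33]
pos 34 'c': at 12  emit P4@[33:34]
pos 35 'b': at 1 ·f  emit P3@[35:35]
pos 36 'a': at 2
pos 37 'a': at 9 ·f
pos 38 'c': at 7 ·f
pos 39 'a': at 9 ·f
pos 40 'b': at 10  emit P3@[40:40]
pos 41 'b': at 1 ·f  emit P3@[41:41]
pos 42 'c': at 12  emit P4@[41:42]
pos 43 'b': at 1 ·f  emit P3@[43:43]
pos 44 'c': at 12  emit P4@[43:44]
pos 45 'a': at 9 ·f
pos 46 'b': at 10  emit P3@[46:46]
pos 47 'c': at 11  emit P2@[45:47],P4@[46:47]
pos 48 'a': at 9 ·f
pos 49 'b': at 10  emit P3@[49:49]
pos 50 'a': at 2 ·f
pos 51 'b': at 3  emit P3@[51:51]
pos 52 'c': at 4  emit P2@[50:52],P4@[51:52]
pos 53 'a': at 5
pos 54 'b': at 6  emit P0@[49:54],P3@[54:54]
pos 55 'b': at 1 ·f  emit P3@[55:55]
pos 56 'a': at 2
pos 57 'b': at 3  emit P3@[57:57]
pos 58 'c': at 4  emit P2@[56:58],P4@[57:58]
pos 59 'a': at 5

Result: [[0,3],[1,4],[5,3],[6,2],[6,4],[7,1],[8,3],[12,3],[13,2],[13,4],[14,3],[16,3],[17,2],[17,4],[19,0],[19,3],[21,3],[22,2],[22,4],[24,0],[24,3],[25,2],[25,4],[26,3],[28,3],[33,3],[34,4],[35,3],[40,3],[41,3],[42,4],[43,3],[44,4],[46,3],[47,2],[47,4],[49,3],[51,3],[52,2],[52,4],[54,0],[54,3],[55,3],[57,3],[58,2],[58,4]]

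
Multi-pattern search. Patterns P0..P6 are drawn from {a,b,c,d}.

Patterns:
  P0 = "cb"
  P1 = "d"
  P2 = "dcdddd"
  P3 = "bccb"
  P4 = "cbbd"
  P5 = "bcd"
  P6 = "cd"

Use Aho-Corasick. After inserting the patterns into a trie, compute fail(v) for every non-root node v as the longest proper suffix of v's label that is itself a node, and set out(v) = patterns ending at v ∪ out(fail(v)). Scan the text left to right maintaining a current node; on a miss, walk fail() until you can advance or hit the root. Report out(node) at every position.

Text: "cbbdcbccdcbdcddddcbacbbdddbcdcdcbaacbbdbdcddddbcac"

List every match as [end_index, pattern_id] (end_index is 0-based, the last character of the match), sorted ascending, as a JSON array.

Construct AC machine:
Trie (insert patterns):
  n0 'ε': b→9 c→1 d→3
  n1 'c': b→2 d→16
  n2 'cb': b→13  [P0 ends]
  n3 'd': c→4  [P1 ends]
  n4 'dc': d→5
  n5 'dcd': d→6
  n6 'dcdd': d→7
  n7 'dcddd': d→8
  n8 'dcdddd': ·  [P2 ends]
  n9 'b': c→10
  n10 'bc': c→11 d→15
  n11 'bcc': b→12
  n12 'bccb': ·  [P3 ends]
  n13 'cbb': d→14
  n14 'cbbd': ·  [P4 ends]
  n15 'bcd': ·  [P5 ends]
  n16 'cd': ·  [P6 ends]

BFS fail/out derivation:
  fail(1) 'c': from fail(0)=0 chase 'c': 0 ⇒ 0;  out=∅∪out(0)=∅
  fail(3) 'd': from fail(0)=0 chase 'd': 0 ⇒ 0;  out={1}∪out(0)={1}
  fail(9) 'b': from fail(0)=0 chase 'b': 0 ⇒ 0;  out=∅∪out(0)=∅
  fail(2) 'cb': from fail(1)=0 chase 'b': 0 ⇒ 9;  out={0}∪out(9)={0}
  fail(4) 'dc': from fail(3)=0 chase 'c': 0 ⇒ 1;  out=∅∪out(1)=∅
  fail(10) 'bc': from fail(9)=0 chase 'c': 0 ⇒ 1;  out=∅∪out(1)=∅
  fail(16) 'cd': from fail(1)=0 chase 'd': 0 ⇒ 3;  out={6}∪out(3)={1,6}
  fail(5) 'dcd': from fail(4)=1 chase 'd': 1 ⇒ 16;  out=∅∪out(16)={1,6}
  fail(11) 'bcc': from fail(10)=1 chase 'c': 1→0 ⇒ 1;  out=∅∪out(1)=∅
  fail(13) 'cbb': from fail(2)=9 chase 'b': 9→0 ⇒ 9;  out=∅∪out(9)=∅
  fail(15) 'bcd': from fail(10)=1 chase 'd': 1 ⇒ 16;  out={5}∪out(16)={1,5,6}
  fail(6) 'dcdd': from fail(5)=16 chase 'd': 16→3→0 ⇒ 3;  out=∅∪out(3)={1}
  fail(12) 'bccb': from fail(11)=1 chase 'b': 1 ⇒ 2;  out={3}∪out(2)={0,3}
  fail(14) 'cbbd': from fail(13)=9 chase 'd': 9→0 ⇒ 3;  out={4}∪out(3)={1,4}
  fail(7) 'dcddd': from fail(6)=3 chase 'd': 3→0 ⇒ 3;  out=∅∪out(3)={1}
  fail(8) 'dcdddd': from fail(7)=3 chase 'd': 3→0 ⇒ 3;  out={2}∪out(3)={1,2}

Run:
i=0 'c': node 0→1
i=1 'b': node 1→2  ** P0@[0:1]
i=2 'b': node 2→13
i=3 'd': node 13→14  ** P1@[3:3],P4@[0:3]
i=4 'c': node 14→4 ·f
i=5 'b': node 4→2 ·f  ** P0@[4:5]
i=6 'c': node 2→10 ·f
i=7 'c': node 10→11
i=8 'd': node 11→16 ·f  ** P1@[8:8],P6@[7:8]
i=9 'c': node 16→4 ·f
i=10 'b': node 4→2 ·f  ** P0@[9:10]
i=11 'd': node 2→3 ·f  ** P1@[11:11]
i=12 'c': node 3→4
i=13 'd': node 4→5  ** P1@[13:13],P6@[12:13]
i=14 'd': node 5→6  ** P1@[14:14]
i=15 'd': node 6→7  ** P1@[15:15]
i=16 'd': node 7→8  ** P1@[16:16],P2@[11:16]
i=17 'c': node 8→4 ·f
i=18 'b': node 4→2 ·f  ** P0@[17:18]
i=19 'a': node 2→0 ·f
i=20 'c': node 0→1
i=21 'b': node 1→2  ** P0@[20:21]
i=22 'b': node 2→13
i=23 'd': node 13→14  ** P1@[23:23],P4@[20:23]
i=24 'd': node 14→3 ·f  ** P1@[24:24]
i=25 'd': node 3→3 ·f  ** P1@[25:25]
i=26 'b': node 3→9 ·f
i=27 'c': node 9→10
i=28 'd': node 10→15  ** P1@[28:28],P5@[26:28],P6@[27:28]
i=29 'c': node 15→4 ·f
i=30 'd': node 4→5  ** P1@[30:30],P6@[29:30]
i=31 'c': node 5→4 ·f
i=32 'b': node 4→2 ·f  ** P0@[31:32]
i=33 'a': node 2→0 ·f
i=34 'a': node 0→0
i=35 'c': node 0→1
i=36 'b': node 1→2  ** P0@[35:36]
i=37 'b': node 2→13
i=38 'd': node 13→14  ** P1@[38:38],P4@[35:38]
i=39 'b': node 14→9 ·f
i=40 'd': node 9→3 ·f  ** P1@[40:40]
i=41 'c': node 3→4
i=42 'd': node 4→5  ** P1@[42:42],P6@[41:42]
i=43 'd': node 5→6  ** P1@[43:43]
i=44 'd': node 6→7  ** P1@[44:44]
i=45 'd': node 7→8  ** P1@[45:45],P2@[40:45]
i=46 'b': node 8→9 ·f
i=47 'c': node 9→10
i=48 'a': node 10→0 ·f
i=49 'c': node 0→1

All matches (sorted): [[1,0],[3,1],[3,4],[5,0],[8,1],[8,6],[10,0],[11,1],[13,1],[13,6],[14,1],[15,1],[16,1],[16,2],[18,0],[21,0],[23,1],[23,4],[24,1],[25,1],[28,1],[28,5],[28,6],[30,1],[30,6],[32,0],[36,0],[38,1],[38,4],[40,1],[42,1],[42,6],[43,1],[44,1],[45,1],[45,2]]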